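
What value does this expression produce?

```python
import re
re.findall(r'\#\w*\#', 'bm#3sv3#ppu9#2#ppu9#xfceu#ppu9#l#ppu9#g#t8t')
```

['#3sv3#', '#2#', '#xfceu#', '#l#', '#g#']

Since nothing is captured, `findall` lists the 5 matched substrings directly.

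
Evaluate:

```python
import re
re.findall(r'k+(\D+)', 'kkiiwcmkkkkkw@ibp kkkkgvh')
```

['iiwcmkkkkkw@ibp kkkkgvh']

Because there's exactly one group, `findall` drops the full match and keeps group 1 from the one hit.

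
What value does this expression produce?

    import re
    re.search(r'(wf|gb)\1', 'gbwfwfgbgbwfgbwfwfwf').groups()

('wf',)

`\1` has to match the exact text group 1 already captured.
`re.search` scans for the first position where the pattern succeeds.
The match spans [2:6] → 'wfwf'.
Captured: group 1 = 'wf'.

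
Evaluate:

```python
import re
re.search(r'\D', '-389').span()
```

The match spans [0:1] → '-'.

(0, 1)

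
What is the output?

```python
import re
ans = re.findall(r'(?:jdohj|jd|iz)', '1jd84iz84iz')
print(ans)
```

['jd', 'iz', 'iz']

With no groups in the pattern, `findall` gives back each whole match — 3 here.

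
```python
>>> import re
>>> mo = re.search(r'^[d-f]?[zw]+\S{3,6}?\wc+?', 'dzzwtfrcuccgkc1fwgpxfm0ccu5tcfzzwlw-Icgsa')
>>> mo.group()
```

'dzzwtfrcuc'

With the lazy modifier that quantifier settles for the fewest repetitions that let the rest of the pattern succeed (the atoms after it are unaffected and can still be greedy).
The match spans [0:10] → 'dzzwtfrcuc'.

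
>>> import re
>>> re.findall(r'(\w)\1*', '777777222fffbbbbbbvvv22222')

['7', '2', 'f', 'b', 'v', '2']

The backreference `\1` re-matches whatever the first group consumed, character for character.
Scanning left to right: at [0:6] match '777777', group 1 = '7'; at [6:9] match '222', group 1 = '2'; at [9:12] match 'fff', group 1 = 'f'; at [12:18] match 'bbbbbb', group 1 = 'b'; at [18:21] match 'vvv', group 1 = 'v'; ….
One capturing group, so `findall` returns just the captured substring from each match — 6 in all.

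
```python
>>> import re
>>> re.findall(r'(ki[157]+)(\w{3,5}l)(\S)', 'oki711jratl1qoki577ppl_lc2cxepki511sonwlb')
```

Multiple groups make `findall` return tuples — one 3-tuple for each match.

[('ki711', 'jratl', '1'), ('ki577', 'ppl_l', 'c'), ('ki511', 'sonwl', 'b')]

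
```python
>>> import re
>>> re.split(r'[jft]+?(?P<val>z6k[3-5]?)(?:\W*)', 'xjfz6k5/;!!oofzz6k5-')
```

['x', 'z6k5', 'oofzz6k5-']

The pattern matches one or more of one of [jft] (lazy); then the literal 'z6k', then optionally a character in [3-5] (captured as 'val'); then zero or more of a non-word character (non-capturing group).
Matches to split on: at [1:11] → 'jfz6k5/;!!'.
With a capturing group present, the delimiter's captured portion is kept in the result list.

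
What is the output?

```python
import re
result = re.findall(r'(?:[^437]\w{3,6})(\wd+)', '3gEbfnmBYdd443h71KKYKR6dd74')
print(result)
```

['Ydd', 'dd']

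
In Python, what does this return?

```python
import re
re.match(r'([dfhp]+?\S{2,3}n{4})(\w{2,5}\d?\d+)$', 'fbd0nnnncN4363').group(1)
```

'fbd0nnnn'

The pattern matches one or more of one of [dfhp] (lazy), then 2 to 3 of a non-whitespace character, then exactly 4 of the literal 'n' (captured); then 2 to 5 of a word character, then optionally a digit, then one or more of a digit (captured); then anchored at the end.
`re.match` won't scan ahead — the pattern has to work from the very first character.
The match spans [0:14] → 'fbd0nnnncN4363'.
Captured: group 1 = 'fbd0nnnn', group 2 = 'cN4363'.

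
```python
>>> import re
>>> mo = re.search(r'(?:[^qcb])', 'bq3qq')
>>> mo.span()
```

This matches any character except [qcb] (non-capturing group).
Unlike `match`, `search` isn't anchored — it looks for the pattern anywhere in the string.
The match spans [2:3] → '3'.

(2, 3)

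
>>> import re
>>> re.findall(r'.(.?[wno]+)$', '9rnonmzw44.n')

Because there's exactly one group, `findall` drops the full match and keeps group 1 from the one hit.

['.n']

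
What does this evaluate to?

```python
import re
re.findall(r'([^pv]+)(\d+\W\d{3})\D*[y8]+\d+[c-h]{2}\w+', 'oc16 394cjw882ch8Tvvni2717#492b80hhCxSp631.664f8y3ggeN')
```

Pattern: one or more of any character except [pv] (captured); then one or more of a digit, then a non-word character, then exactly 3 of a digit (captured); then zero or more of a non-digit, then one or more of one of [y8], then one or more of a digit; then exactly 2 of a character in [c-h], then one or more of a word character.
Walking the string: at [0:26] match 'oc16 394cjw882ch8Tvvni2717', groups = ('oc1', '6 394'); at [39:54] match '631.664f8y3ggeN', groups = ('63', '1.664').
With 2 capturing groups, `findall` returns a 2-tuple per match.

[('oc1', '6 394'), ('63', '1.664')]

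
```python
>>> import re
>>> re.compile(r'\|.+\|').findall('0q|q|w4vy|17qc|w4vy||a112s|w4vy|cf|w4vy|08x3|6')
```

['|q|w4vy|17qc|w4vy||a112s|w4vy|cf|w4vy|08x3|']

Walking the string: at [2:45] → '|q|w4vy|17qc|w4vy||a112s|w4vy|cf|w4vy|08x3|'.
`findall` yields the raw match text (1 of them) because the pattern has no groups.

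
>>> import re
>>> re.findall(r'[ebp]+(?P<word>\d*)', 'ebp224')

['224']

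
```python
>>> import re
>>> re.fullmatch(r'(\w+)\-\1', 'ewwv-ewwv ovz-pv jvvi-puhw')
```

The backreference `\1` re-matches whatever the first group consumed, character for character.
`fullmatch` succeeds only if the pattern covers the string from start to end.
Here the string isn't matched end-to-end, so the call returns None.

None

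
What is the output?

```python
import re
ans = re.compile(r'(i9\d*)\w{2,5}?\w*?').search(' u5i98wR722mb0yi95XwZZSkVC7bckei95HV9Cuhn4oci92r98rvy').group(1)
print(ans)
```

i98

The match spans [3:8] → 'i98wR'.
Captured: group 1 = 'i98'.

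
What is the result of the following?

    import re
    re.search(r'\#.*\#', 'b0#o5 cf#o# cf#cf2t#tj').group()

'#o5 cf#o# cf#cf2t#'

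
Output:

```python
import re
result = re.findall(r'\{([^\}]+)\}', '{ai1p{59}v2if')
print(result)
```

Walking the string: at [0:9] match '{ai1p{59}', group 1 = 'ai1p{59'.
With a single group, `findall` returns only what that group captured — 1 item.

['ai1p{59']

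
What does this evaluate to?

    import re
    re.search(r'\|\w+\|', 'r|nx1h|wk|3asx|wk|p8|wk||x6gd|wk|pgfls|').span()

(1, 7)

Unlike `match`, `search` isn't anchored — it looks for the pattern anywhere in the string.
The match spans [1:7] → '|nx1h|'.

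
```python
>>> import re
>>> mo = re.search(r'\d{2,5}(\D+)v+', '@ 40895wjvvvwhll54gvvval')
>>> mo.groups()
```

('wjvv',)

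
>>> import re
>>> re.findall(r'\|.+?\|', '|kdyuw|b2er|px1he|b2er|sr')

Lazy quantifiers expand one character at a time until the remainder of the pattern can match.
`findall` yields the raw match text (2 of them) because the pattern has no groups.

['|kdyuw|', '|px1he|']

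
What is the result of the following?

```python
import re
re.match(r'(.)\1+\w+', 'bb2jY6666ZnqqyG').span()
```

`match` is anchored at position 0; if the pattern doesn't fit there, it returns None.
The match spans [0:15] → 'bb2jY6666ZnqqyG'.

(0, 15)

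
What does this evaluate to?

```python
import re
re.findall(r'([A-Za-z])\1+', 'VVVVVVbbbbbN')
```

`\1` has to match the exact text group 1 already captured.
With a single group, `findall` returns only what that group captured — 2 items.

['V', 'b']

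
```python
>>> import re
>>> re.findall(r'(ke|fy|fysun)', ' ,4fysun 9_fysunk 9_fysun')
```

Alternation tries branches left to right and keeps the first one that lets the overall match succeed at that position.
With a single group, `findall` returns only what that group captured — 3 items.

['fy', 'fy', 'fy']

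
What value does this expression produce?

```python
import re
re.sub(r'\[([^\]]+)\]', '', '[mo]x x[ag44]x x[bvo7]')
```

Matches: at [0:4] → '[mo]'; at [7:13] → '[ag44]'; at [16:22] → '[bvo7]'.
Each match is replaced by ''.

'x xx x'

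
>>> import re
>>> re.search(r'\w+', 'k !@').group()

'k'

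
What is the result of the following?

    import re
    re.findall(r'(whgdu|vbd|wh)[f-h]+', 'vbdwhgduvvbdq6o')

Matches: at [3:6] match 'whg', group 1 = 'wh'.
Because there's exactly one group, `findall` drops the full match and keeps group 1 from the one hit.

['wh']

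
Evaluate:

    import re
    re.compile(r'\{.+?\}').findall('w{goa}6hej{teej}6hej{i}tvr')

['{goa}', '{teej}', '{i}']

Walking the string: at [1:6] → '{goa}'; at [10:16] → '{teej}'; at [20:23] → '{i}'.
No capturing groups, so `findall` returns the 3 full match strings.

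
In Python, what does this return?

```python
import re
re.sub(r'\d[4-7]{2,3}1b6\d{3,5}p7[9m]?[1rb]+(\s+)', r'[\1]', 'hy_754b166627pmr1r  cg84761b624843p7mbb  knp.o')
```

This matches a digit, then 2 to 3 of a character in [4-7], then the literal '1b6'; then 3 to 5 of a digit, then the literal 'p7', then optionally one of [9m]; then one or more of one of [1rb]; then one or more of whitespace (captured).
Matches: at [22:41] → '84761b624843p7mbb  '.
The replacement refers to a captured group, so each match is rewritten using its own captured text.

'hy_754b166627pmr1r  cg[  ]knp.o'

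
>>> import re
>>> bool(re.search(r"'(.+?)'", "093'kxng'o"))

True

The match spans [3:9] → "'kxng'".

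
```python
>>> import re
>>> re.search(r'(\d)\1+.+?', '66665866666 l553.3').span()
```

(0, 5)

`\1` is not a pattern — it's the concrete string captured by group 1, re-applied verbatim.
`search` walks the string left to right and returns the first match it finds.
The match spans [0:5] → '66665'.
Captured: group 1 = '6'.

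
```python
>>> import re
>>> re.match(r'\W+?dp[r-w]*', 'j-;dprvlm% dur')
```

None

This matches one or more of a non-word character (lazy); then the literal 'dp', then zero or more of a character in [r-w].
`re.match` won't scan ahead — the pattern has to work from the very first character.
Here the string doesn't start with a match, so the call returns None.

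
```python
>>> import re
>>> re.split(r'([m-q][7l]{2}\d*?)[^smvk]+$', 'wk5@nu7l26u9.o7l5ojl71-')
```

['wk5@nu7l26u9.', 'o7l', '']

Lazy quantifiers expand one character at a time until the remainder of the pattern can match.
Because the pattern has a capturing group, `split` also inserts each captured text between the pieces.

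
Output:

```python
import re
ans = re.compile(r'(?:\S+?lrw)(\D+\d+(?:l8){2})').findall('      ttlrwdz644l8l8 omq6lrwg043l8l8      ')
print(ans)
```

Pattern: one or more of a non-whitespace character (lazy), then a literal 'l', then the literal 'rw' (non-capturing group); then one or more of a non-digit, then one or more of a digit, then the literal 'l8' repeated 2 times (captured).
Scanning left to right: at [6:20] match 'ttlrwdz644l8l8', group 1 = 'dz644l8l8'; at [21:36] match 'omq6lrwg043l8l8', group 1 = 'g043l8l8'.
One capturing group, so `findall` returns just the captured substring from each match — 2 in all.

['dz644l8l8', 'g043l8l8']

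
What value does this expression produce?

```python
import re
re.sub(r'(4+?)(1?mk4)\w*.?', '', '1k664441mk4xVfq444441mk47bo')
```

'1k66'

Pattern: one or more of a literal '4' (lazy) (captured); then optionally the literal '1', then the literal 'mk4' (captured); then zero or more of a word character, then optionally any character.
Matches: at [4:27] → '4441mk4xVfq444441mk47bo'.
Each match is replaced by ''.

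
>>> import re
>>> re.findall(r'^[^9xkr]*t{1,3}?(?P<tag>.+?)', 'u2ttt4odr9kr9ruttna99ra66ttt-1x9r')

Pattern: anchored at the start of the string; then zero or more of any character except [9xkr], then 1 to 3 of the literal 't' (lazy); then one or more of any character (lazy) (captured as 'tag').
Matches: at [0:6] match 'u2ttt4', group 1 = '4'.
With a single group, `findall` returns only what that group captured — 1 item.

['4']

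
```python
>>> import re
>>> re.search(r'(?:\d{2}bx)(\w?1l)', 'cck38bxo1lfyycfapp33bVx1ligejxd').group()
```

'38bxo1l'

The pattern matches exactly 2 of a digit, then the literal 'bx' (non-capturing group); then optionally a word character, then the literal '1l' (captured).
`re.search` scans for the first position where the pattern succeeds.
The match spans [3:10] → '38bxo1l'.
Captured: group 1 = 'o1l'.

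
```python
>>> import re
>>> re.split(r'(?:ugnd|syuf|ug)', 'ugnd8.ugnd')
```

['', '8.', '']

Branches in `(...|...)` are attempted left-to-right; the first branch that allows the whole pattern to succeed is taken.
Matches to split on: at [0:4] → 'ugnd'; at [6:10] → 'ugnd'.
Splitting on the pattern gives 3 pieces.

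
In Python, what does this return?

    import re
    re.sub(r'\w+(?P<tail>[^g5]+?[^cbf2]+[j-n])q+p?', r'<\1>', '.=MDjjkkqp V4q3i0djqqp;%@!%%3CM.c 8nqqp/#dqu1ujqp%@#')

Pattern: one or more of a word character; then one or more of any character except [g5] (lazy), then one or more of any character except [cbf2], then a character in [j-n] (captured as 'tail'); then one or more of a literal 'q', then optionally the literal 'p'.
A `+?`/`*?`/`{m,n}?` starts at its minimum and grows only as far as needed for what follows to match.
Matches: at [2:22] → 'MDjjkkqp V4q3i0djqqp'; at [28:49] → '3CM.c 8nqqp/#dqu1ujqp'.
The replacement refers to a captured group, so each match is rewritten using its own captured text.

'.=< V4q3i0dj>;%@!%%<.c 8nqqp/#dqu1uj>%@#'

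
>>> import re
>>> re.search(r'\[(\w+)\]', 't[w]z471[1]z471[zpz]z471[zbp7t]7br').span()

(1, 4)

`re.search` scans for the first position where the pattern succeeds.
The match spans [1:4] → '[w]'.
Captured: group 1 = 'w'.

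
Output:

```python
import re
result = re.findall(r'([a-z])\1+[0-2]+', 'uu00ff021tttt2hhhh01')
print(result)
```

['u', 'f', 't', 'h']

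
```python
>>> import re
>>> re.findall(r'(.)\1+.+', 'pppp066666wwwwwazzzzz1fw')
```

After group 1 captures some text, `\1` only succeeds where that same text appears again.
Walking the string: at [0:24] match 'pppp066666wwwwwazzzzz1fw', group 1 = 'p'.
One capturing group, so `findall` returns just the captured substring from the one match — 1 in all.

['p']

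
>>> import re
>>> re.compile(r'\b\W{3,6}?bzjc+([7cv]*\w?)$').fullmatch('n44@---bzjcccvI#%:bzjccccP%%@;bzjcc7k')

None

For `fullmatch`, every character of the input must be accounted for by the pattern.
Here the string isn't matched end-to-end, so the call returns None.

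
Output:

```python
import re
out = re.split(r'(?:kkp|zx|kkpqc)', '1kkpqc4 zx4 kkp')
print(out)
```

['1', 'qc4 ', '4 ', '']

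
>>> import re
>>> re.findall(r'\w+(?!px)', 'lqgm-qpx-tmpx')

['lqgm', 'qpx', 'tmpx']

The negative lookahead/lookbehind blocks any match where the forbidden context is present.
Walking the string: at [0:4] → 'lqgm'; at [5:8] → 'qpx'; at [9:13] → 'tmpx'.
With no groups in the pattern, `findall` gives back each whole match — 3 here.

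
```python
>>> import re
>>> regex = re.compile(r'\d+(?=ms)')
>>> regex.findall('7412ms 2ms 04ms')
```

['7412', '2', '04']

Because the assertion is zero-width, the text it checks is not consumed and won't appear in the result.
Walking the string: at [0:4] → '7412'; at [7:8] → '2'; at [11:13] → '04'.
`findall` yields the raw match text (3 of them) because the pattern has no groups.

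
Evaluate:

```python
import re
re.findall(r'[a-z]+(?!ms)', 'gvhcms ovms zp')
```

Because the assertion is negative and zero-width, positions next to the forbidden text are skipped.
Walking the string: at [0:6] → 'gvhcms'; at [7:11] → 'ovms'; at [12:14] → 'zp'.
Since nothing is captured, `findall` lists the 3 matched substrings directly.

['gvhcms', 'ovms', 'zp']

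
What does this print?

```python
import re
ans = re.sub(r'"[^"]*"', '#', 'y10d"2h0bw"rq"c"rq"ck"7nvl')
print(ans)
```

y10d#rq#rq#7nvl

Matches: at [4:11] → '"2h0bw"'; at [13:16] → '"c"'; at [18:22] → '"ck"'.
`sub` substitutes '#' at each match site.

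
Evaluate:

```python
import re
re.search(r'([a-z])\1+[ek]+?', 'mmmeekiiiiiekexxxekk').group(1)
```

A backreference is literal: `\1` must see the identical characters the first group matched.
`search` walks the string left to right and returns the first match it finds.
The match spans [0:4] → 'mmme'.
Captured: group 1 = 'm'.

'm'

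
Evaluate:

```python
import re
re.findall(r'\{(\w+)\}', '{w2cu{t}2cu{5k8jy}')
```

One capturing group, so `findall` returns just the captured substring from each match — 2 in all.

['t', '5k8jy']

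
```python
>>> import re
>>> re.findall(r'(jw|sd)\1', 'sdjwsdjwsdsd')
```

['sd']

`\1` has to match the exact text group 1 already captured.
Walking the string: at [8:12] match 'sdsd', group 1 = 'sd'.
One capturing group, so `findall` returns just the captured substring from the one match — 1 in all.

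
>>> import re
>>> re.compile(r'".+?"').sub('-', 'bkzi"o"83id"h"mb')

'bkzi-83id-mb'

The `?` after the quantifier makes it lazy — it takes as little as possible before letting the rest of the pattern try.
Matches: at [4:7] → '"o"'; at [11:14] → '"h"'.
`sub` substitutes '-' at each match site.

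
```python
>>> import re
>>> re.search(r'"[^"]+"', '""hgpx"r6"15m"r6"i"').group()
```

The match spans [1:7] → '"hgpx"'.

'"hgpx"'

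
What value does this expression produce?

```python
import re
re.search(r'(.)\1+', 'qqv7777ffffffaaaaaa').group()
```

'qq'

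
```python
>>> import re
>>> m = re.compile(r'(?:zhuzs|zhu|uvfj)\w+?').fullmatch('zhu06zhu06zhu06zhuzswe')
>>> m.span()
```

`re.fullmatch` is like wrapping the pattern in `^…$` (in single-line mode).
The match spans [0:22] → 'zhu06zhu06zhu06zhuzswe'.

(0, 22)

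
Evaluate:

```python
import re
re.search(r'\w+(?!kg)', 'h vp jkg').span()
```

The negative lookaround is zero-width — it rules out positions where the adjacent text would match, without consuming anything.
The match spans [0:1] → 'h'.

(0, 1)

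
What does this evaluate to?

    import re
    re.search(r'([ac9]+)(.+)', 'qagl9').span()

(1, 5)

The pattern matches one or more of one of [ac9] (captured); then one or more of any character (captured).
`re.search` scans for the first position where the pattern succeeds.
The match spans [1:5] → 'agl9'.
Captured: group 1 = 'a', group 2 = 'gl9'.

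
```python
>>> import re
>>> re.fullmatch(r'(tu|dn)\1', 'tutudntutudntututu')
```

None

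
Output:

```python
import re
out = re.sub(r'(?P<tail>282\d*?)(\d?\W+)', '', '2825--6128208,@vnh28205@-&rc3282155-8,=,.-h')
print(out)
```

61vnhrc38,=,.-h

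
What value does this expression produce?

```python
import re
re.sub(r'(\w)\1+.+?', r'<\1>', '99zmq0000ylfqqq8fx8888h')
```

'<9>mq<0>lf<q>fx<8>'

The backreference `\1` re-matches whatever the first group consumed, character for character.
Matches: at [0:3] → '99z'; at [5:10] → '0000y'; at [12:16] → 'qqq8'; at [18:23] → '8888h'.
`\1` in the replacement pulls in group 1's text for each match.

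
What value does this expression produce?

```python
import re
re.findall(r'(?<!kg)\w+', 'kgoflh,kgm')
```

['kgoflh', 'kgm']

The negative lookaround is zero-width — it rules out positions where the adjacent text would match, without consuming anything.
Walking the string: at [0:6] → 'kgoflh'; at [7:10] → 'kgm'.
Since nothing is captured, `findall` lists the 2 matched substrings directly.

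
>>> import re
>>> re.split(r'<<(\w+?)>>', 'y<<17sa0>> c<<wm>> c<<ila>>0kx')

Matches to split on: at [1:10] → '<<17sa0>>'; at [12:18] → '<<wm>>'; at [20:27] → '<<ila>>'.
Because the pattern has a capturing group, `split` also inserts each captured text between the pieces.

['y', '17sa0', ' c', 'wm', ' c', 'ila', '0kx']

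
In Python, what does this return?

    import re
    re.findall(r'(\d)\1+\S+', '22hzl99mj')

After group 1 captures some text, `\1` only succeeds where that same text appears again.
Scanning left to right: at [0:9] match '22hzl99mj', group 1 = '2'.
With a single group, `findall` returns only what that group captured — 1 item.

['2']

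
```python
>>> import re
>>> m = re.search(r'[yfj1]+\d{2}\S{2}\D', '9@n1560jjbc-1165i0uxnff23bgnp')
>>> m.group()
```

Pattern: one or more of one of [yfj1]; then exactly 2 of a digit; then exactly 2 of a non-whitespace character, then a non-digit.
`re.search` scans for the first position where the pattern succeeds.
The match spans [3:9] → '1560jj'.

'1560jj'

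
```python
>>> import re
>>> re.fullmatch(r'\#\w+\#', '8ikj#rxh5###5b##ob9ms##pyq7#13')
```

None

`fullmatch` succeeds only if the pattern covers the string from start to end.
Here the string isn't matched end-to-end, so the call returns None.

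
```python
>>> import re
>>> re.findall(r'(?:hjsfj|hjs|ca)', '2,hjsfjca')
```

['hjsfj', 'ca']

Branches in `(...|...)` are attempted left-to-right; the first branch that allows the whole pattern to succeed is taken.
Scanning left to right: at [2:7] → 'hjsfj'; at [7:9] → 'ca'.
`findall` yields the raw match text (2 of them) because the pattern has no groups.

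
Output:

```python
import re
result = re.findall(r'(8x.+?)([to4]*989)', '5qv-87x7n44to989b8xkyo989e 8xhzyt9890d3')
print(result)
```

The pattern matches the literal '8x', then one or more of any character (lazy) (captured); then zero or more of one of [to4], then the literal '989' (captured).
Because the quantifier is non-greedy, it stops expanding at the earliest point where the rest of the pattern can succeed.
Walking the string: at [17:25] match '8xkyo989', groups = ('8xky', 'o989'); at [27:36] match '8xhzyt989', groups = ('8xhzy', 't989').
`findall` packs the 2 group values into a tuple for every match.

[('8xky', 'o989'), ('8xhzy', 't989')]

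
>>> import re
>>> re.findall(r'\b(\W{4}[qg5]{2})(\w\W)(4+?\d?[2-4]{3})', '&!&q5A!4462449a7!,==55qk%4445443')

[]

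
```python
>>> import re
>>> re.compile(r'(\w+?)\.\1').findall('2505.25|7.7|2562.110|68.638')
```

['7']

`\1` is not a pattern — it's the concrete string captured by group 1, re-applied verbatim.
Scanning left to right: at [8:11] match '7.7', group 1 = '7'.
One capturing group, so `findall` returns just the captured substring from the one match — 1 in all.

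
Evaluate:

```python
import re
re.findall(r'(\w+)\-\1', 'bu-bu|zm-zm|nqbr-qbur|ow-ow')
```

['bu', 'zm', 'ow']

The backreference `\1` re-matches whatever the first group consumed, character for character.
Because there's exactly one group, `findall` drops the full match and keeps group 1 from each hit.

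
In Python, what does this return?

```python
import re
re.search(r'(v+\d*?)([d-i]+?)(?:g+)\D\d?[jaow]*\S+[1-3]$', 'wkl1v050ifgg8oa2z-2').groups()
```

('v050', 'if')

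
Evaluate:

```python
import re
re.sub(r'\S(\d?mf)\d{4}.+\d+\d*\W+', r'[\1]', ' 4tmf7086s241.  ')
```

' 4[mf]'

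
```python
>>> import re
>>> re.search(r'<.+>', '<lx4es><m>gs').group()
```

`search` walks the string left to right and returns the first match it finds.
The match spans [0:10] → '<lx4es><m>'.

'<lx4es><m>'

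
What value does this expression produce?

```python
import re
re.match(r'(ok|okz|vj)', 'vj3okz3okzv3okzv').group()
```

'vj'

With `match`, the pattern is implicitly anchored at the beginning.
The match spans [0:2] → 'vj'.
Captured: group 1 = 'vj'.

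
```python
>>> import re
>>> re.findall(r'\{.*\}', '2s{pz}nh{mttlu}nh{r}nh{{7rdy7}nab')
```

['{pz}nh{mttlu}nh{r}nh{{7rdy7}']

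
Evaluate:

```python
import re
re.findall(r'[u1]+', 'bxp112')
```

['11']

The pattern matches one or more of one of [u1].
Scanning left to right: at [3:5] → '11'.
Since nothing is captured, `findall` lists the 1 matched substring directly.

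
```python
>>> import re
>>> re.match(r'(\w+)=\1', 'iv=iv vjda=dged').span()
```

`re.match` won't scan ahead — the pattern has to work from the very first character.
The match spans [0:5] → 'iv=iv'.

(0, 5)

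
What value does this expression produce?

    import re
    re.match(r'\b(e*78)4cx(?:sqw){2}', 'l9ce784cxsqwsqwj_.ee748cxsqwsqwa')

Pattern: a word boundary (`\b`, zero-width); then zero or more of a literal 'e', then the literal '78' (captured); then the literal '4cx', then the literal 'sqw' repeated 2 times.
`re.match` only tries the pattern at the start of the string.
Here position 0 doesn't satisfy it, so the call returns None.

None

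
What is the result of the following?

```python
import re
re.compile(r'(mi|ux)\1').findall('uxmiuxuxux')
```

['ux']

`\1` has to match the exact text group 1 already captured.
With a single group, `findall` returns only what that group captured — 1 item.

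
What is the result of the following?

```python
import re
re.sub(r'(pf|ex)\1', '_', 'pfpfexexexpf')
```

'__expf'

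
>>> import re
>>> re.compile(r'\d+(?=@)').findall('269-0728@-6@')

['0728', '6']

The `(?=…)`/`(?<=…)` assertion just peeks at neighbouring text; it doesn't advance the match position.
Scanning left to right: at [4:8] → '0728'; at [10:11] → '6'.
`findall` yields the raw match text (2 of them) because the pattern has no groups.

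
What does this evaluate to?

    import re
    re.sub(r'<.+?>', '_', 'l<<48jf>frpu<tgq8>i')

'l_frpu_i'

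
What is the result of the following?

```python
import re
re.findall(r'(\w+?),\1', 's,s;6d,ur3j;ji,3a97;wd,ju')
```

['s']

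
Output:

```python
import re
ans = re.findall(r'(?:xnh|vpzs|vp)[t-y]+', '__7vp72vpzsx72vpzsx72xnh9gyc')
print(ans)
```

['vpzsx', 'vpzsx']

Matches: at [7:12] → 'vpzsx'; at [14:19] → 'vpzsx'.
`findall` yields the raw match text (2 of them) because the pattern has no groups.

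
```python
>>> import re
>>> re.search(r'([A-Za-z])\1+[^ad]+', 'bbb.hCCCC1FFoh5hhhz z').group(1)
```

`\1` is not a pattern — it's the concrete string captured by group 1, re-applied verbatim.
`search` walks the string left to right and returns the first match it finds.
The match spans [0:21] → 'bbb.hCCCC1FFoh5hhhz z'.
Captured: group 1 = 'b'.

'b'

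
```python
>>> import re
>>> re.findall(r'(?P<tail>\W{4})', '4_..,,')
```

This matches exactly 4 of a non-word character (captured as 'tail').
Walking the string: at [2:6] match '..,,', group 1 = '..,,'.
One capturing group, so `findall` returns just the captured substring from the one match — 1 in all.

['..,,']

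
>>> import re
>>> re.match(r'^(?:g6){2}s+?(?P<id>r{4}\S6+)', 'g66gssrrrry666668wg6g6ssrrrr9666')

None

`re.match` only tries the pattern at the start of the string.
Here the string doesn't start with a match, so the call returns None.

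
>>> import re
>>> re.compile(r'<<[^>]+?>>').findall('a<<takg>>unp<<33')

['<<takg>>']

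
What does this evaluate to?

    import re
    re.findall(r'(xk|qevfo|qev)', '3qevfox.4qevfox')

['qevfo', 'qevfo']

Branches in `(...|...)` are attempted left-to-right; the first branch that allows the whole pattern to succeed is taken.
Walking the string: at [1:6] match 'qevfo', group 1 = 'qevfo'; at [9:14] match 'qevfo', group 1 = 'qevfo'.
Because there's exactly one group, `findall` drops the full match and keeps group 1 from each hit.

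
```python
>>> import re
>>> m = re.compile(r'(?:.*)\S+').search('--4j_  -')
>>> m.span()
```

(0, 8)

Pattern: zero or more of any character (non-capturing group); then one or more of a non-whitespace character.
`re.search` tries every starting position until one works.
The match spans [0:8] → '--4j_  -'.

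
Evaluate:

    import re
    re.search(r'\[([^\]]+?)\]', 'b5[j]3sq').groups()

('j',)

The match spans [2:5] → '[j]'.
Captured: group 1 = 'j'.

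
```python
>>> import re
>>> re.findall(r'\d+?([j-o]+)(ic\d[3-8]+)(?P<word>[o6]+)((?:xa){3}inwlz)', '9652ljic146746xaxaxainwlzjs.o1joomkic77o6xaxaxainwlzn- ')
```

[('lj', 'ic14674', '6', 'xaxaxainwlz'), ('joomk', 'ic77', 'o6', 'xaxaxainwlz')]

The pattern matches one or more of a digit (lazy); then one or more of a character in [j-o] (captured); then the literal 'ic', then a digit, then one or more of a character in [3-8] (captured); then one or more of one of [o6] (captured as 'word'); then the literal 'xa' repeated 3 times, then the literal 'in', then the literal 'wlz' (captured).
Walking the string: at [0:25] match '9652ljic146746xaxaxainwlz', groups = ('lj', 'ic14674', '6', 'xaxaxainwlz'); at [29:52] match '1joomkic77o6xaxaxainwlz', groups = ('joomk', 'ic77', 'o6', 'xaxaxainwlz').
4 groups means each result is a tuple of 4 captured strings — 2 here.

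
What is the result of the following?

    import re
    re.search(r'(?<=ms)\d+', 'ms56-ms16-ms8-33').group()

'56'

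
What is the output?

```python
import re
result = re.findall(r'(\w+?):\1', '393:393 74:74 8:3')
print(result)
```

['393', '74']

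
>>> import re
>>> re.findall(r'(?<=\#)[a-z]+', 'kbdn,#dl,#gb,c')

['dl', 'gb']

The `(?=…)`/`(?<=…)` assertion just peeks at neighbouring text; it doesn't advance the match position.
`findall` yields the raw match text (2 of them) because the pattern has no groups.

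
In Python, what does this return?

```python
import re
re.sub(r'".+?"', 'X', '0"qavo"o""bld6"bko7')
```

With the lazy modifier that quantifier settles for the fewest repetitions that let the rest of the pattern succeed (the atoms after it are unaffected and can still be greedy).
Matches: at [1:7] → '"qavo"'; at [8:15] → '""bld6"'.
Every occurrence is swapped for 'X'.

'0XoXbko7'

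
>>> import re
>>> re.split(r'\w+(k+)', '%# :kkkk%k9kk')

['%# :', 'k', '%', 'k', '']

This matches one or more of a word character; then one or more of a literal 'k' (captured).
Because the pattern has a capturing group, `split` also inserts each captured text between the pieces.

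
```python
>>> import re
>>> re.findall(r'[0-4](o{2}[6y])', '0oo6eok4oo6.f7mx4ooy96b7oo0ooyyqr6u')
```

['oo6', 'oo6', 'ooy', 'ooy']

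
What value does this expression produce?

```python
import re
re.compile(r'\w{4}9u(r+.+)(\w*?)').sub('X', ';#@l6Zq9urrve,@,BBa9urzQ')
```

';#@X'

Pattern: exactly 4 of a word character, then the literal '9u'; then one or more of the literal 'r', then one or more of any character (captured); then zero or more of a word character (lazy) (captured).
Matches: at [3:24] → 'l6Zq9urrve,@,BBa9urzQ'.
Every occurrence is swapped for 'X'.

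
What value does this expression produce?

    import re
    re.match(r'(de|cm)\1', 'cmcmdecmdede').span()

(0, 4)

`re.match` only tries the pattern at the start of the string.
The match spans [0:4] → 'cmcm'.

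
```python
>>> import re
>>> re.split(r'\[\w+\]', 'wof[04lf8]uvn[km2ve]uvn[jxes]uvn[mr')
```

Each match becomes a cut point; 4 segments remain.

['wof', 'uvn', 'uvn', 'uvn[mr']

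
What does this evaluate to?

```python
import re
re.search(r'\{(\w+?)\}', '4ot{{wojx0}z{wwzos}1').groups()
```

('wojx0',)

Unlike `match`, `search` isn't anchored — it looks for the pattern anywhere in the string.
The match spans [4:11] → '{wojx0}'.
Captured: group 1 = 'wojx0'.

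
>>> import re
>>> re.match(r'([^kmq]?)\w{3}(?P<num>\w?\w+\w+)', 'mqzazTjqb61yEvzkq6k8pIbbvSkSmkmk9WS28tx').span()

(0, 39)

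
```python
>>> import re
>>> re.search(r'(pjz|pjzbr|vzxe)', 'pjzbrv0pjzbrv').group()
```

'pjz'

Alternation isn't longest-match — the leftmost alternative that fits at this position is chosen.
`re.search` tries every starting position until one works.
The match spans [0:3] → 'pjz'.
Captured: group 1 = 'pjz'.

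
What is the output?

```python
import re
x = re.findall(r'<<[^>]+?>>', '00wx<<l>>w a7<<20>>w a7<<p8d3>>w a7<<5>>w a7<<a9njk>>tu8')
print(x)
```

Matches: at [4:9] → '<<l>>'; at [13:19] → '<<20>>'; at [23:31] → '<<p8d3>>'; at [35:40] → '<<5>>'; at [44:53] → '<<a9njk>>'.
Since nothing is captured, `findall` lists the 5 matched substrings directly.

['<<l>>', '<<20>>', '<<p8d3>>', '<<5>>', '<<a9njk>>']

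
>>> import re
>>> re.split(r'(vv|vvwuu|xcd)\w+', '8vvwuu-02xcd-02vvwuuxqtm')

['8', 'vv', '-02xcd-02', 'vv', '']

The regex engine tests alternatives in the order written; an earlier branch that matches wins even if a later one would match more.
Matches to split on: at [1:6] → 'vvwuu'; at [15:24] → 'vvwuuxqtm'.
`re.split` interleaves the captured-group text with the surrounding fragments.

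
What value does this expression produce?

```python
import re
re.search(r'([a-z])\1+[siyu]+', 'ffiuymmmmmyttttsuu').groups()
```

('f',)

`\1` is not a pattern — it's the concrete string captured by group 1, re-applied verbatim.
`re.search` scans for the first position where the pattern succeeds.
The match spans [0:5] → 'ffiuy'.
Captured: group 1 = 'f'.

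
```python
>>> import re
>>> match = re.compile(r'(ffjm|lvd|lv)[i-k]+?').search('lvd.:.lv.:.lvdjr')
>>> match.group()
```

'lvdj'

`search` walks the string left to right and returns the first match it finds.
The match spans [11:15] → 'lvdj'.
Captured: group 1 = 'lvd'.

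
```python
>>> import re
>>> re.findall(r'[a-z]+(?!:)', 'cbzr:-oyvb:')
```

The negative lookaround is zero-width — it rules out positions where the adjacent text would match, without consuming anything.
Matches: at [0:3] → 'cbz'; at [6:9] → 'oyv'.
Since nothing is captured, `findall` lists the 2 matched substrings directly.

['cbz', 'oyv']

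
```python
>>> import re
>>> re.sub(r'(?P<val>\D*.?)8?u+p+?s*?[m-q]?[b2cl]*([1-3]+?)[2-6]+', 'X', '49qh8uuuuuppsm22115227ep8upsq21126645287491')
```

The pattern matches zero or more of a non-digit, then optionally any character (captured as 'val'); then optionally a literal '8', then one or more of a literal 'u', then one or more of the literal 'p' (lazy); then zero or more of the literal 's' (lazy), then optionally a character in [m-q], then zero or more of one of [b2cl]; then one or more of a character in [1-3] (lazy) (captured); then one or more of a character in [2-6].
Matches: at [2:21] → 'qh8uuuuuppsm2211522'; at [22:38] → 'ep8upsq211266452'.
`sub` substitutes 'X' at each match site.

'49X7X87491'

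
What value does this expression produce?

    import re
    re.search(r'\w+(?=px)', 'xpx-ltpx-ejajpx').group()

The positive lookaround only admits positions where the adjacent text matches; those characters stay outside the span.
`re.search` scans for the first position where the pattern succeeds.
The match spans [0:1] → 'x'.

'x'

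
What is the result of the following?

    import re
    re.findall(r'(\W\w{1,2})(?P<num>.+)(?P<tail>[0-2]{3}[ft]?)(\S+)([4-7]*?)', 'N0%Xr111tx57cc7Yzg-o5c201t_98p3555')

This matches a non-word character, then 1 to 2 of a word character (captured); then one or more of any character (captured as 'num'); then exactly 3 of a character in [0-2], then optionally one of [ft] (captured as 'tail'); then one or more of a non-whitespace character (captured); then zero or more of a character in [4-7] (lazy) (captured).
Walking the string: at [2:34] match '%Xr111tx57cc7Yzg-o5c201t_98p3555', groups = ('%Xr', '111tx57cc7Yzg-o5c', '201t', '_98p3555', '').
Multiple groups make `findall` return tuples — one 5-tuple for the one match.

[('%Xr', '111tx57cc7Yzg-o5c', '201t', '_98p3555', '')]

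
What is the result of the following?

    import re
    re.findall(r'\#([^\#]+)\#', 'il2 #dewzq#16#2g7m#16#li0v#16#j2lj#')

Scanning left to right: at [4:11] match '#dewzq#', group 1 = 'dewzq'; at [13:19] match '#2g7m#', group 1 = '2g7m'; at [21:27] match '#li0v#', group 1 = 'li0v'; at [29:35] match '#j2lj#', group 1 = 'j2lj'.
Because there's exactly one group, `findall` drops the full match and keeps group 1 from each hit.

['dewzq', '2g7m', 'li0v', 'j2lj']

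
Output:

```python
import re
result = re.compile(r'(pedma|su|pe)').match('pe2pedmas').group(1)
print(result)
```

The match spans [0:2] → 'pe'.
Captured: group 1 = 'pe'.

pe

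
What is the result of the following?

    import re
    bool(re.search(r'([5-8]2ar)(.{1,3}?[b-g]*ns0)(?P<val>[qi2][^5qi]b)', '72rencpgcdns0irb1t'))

False

Pattern: a character in [5-8], then the literal '2ar' (captured); then 1 to 3 of any character (lazy), then zero or more of a character in [b-g], then the literal 'ns0' (captured); then one of [qi2], then any character except [5qi], then a literal 'b' (captured as 'val').
Here no position works, so the call returns None, and `bool(None)` is False.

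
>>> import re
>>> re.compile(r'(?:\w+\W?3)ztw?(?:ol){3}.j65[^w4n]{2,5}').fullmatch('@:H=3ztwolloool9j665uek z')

None

The pattern matches one or more of a word character, then optionally a non-word character, then a literal '3' (non-capturing group); then the literal 'zt', then optionally a literal 'w'; then the literal 'ol' repeated 3 times, then any character, then the literal 'j65'; then 2 to 5 of any character except [w4n].
`fullmatch` succeeds only if the pattern covers the string from start to end.
Here the pattern can't cover the whole string, so the call returns None.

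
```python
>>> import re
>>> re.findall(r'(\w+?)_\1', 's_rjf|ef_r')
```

`\1` is not a pattern — it's the concrete string captured by group 1, re-applied verbatim.
One capturing group, so `findall` returns just the captured substring from each match — 0 in all.
Nothing in the string satisfies the pattern, so the list is empty.

[]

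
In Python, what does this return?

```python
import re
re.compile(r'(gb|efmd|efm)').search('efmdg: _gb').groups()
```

('efmd',)

The regex engine tests alternatives in the order written; an earlier branch that matches wins even if a later one would match more.
Unlike `match`, `search` isn't anchored — it looks for the pattern anywhere in the string.
The match spans [0:4] → 'efmd'.
Captured: group 1 = 'efmd'.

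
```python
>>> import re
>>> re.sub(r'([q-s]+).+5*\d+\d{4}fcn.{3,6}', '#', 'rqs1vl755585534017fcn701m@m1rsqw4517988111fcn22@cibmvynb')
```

'#mvynb'

This matches one or more of a character in [q-s] (captured); then one or more of any character; then zero or more of a literal '5', then one or more of a digit; then exactly 4 of a digit, then the literal 'fcn', then 3 to 6 of any character.
Matches: at [0:51] → 'rqs1vl755585534017fcn701m@m1rsqw4517988111fcn22@cib'.
`sub` substitutes '#' at each match site.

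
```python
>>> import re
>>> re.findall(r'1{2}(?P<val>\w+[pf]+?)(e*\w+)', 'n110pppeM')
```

[('0ppp', 'eM')]

Pattern: exactly 2 of a literal '1'; then one or more of a word character, then one or more of one of [pf] (lazy) (captured as 'val'); then zero or more of a literal 'e', then one or more of a word character (captured).
Matches: at [1:9] match '110pppeM', groups = ('0ppp', 'eM').
With 2 capturing groups, `findall` returns a 2-tuple per match.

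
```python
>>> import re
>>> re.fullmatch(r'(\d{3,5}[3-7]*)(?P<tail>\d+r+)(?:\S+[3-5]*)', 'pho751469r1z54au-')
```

None

This matches 3 to 5 of a digit, then zero or more of a character in [3-7] (captured); then one or more of a digit, then one or more of the literal 'r' (captured as 'tail'); then one or more of a non-whitespace character, then zero or more of a character in [3-5] (non-capturing group).
`fullmatch` succeeds only if the pattern covers the string from start to end.
Here the string isn't matched end-to-end, so the call returns None.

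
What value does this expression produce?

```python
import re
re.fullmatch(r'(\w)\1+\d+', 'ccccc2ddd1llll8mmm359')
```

`\1` has to match the exact text group 1 already captured.
For `fullmatch`, every character of the input must be accounted for by the pattern.
Here the pattern can't cover the whole string, so the call returns None.

None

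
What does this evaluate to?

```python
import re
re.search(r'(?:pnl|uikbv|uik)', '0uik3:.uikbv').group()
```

'uik'

The match spans [1:4] → 'uik'.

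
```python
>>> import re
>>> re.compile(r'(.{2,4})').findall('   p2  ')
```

['   p', '2  ']

This matches 2 to 4 of any character (captured).
Matches: at [0:4] match '   p', group 1 = '   p'; at [4:7] match '2  ', group 1 = '2  '.
`findall` collects group 1 from each match (2 total).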